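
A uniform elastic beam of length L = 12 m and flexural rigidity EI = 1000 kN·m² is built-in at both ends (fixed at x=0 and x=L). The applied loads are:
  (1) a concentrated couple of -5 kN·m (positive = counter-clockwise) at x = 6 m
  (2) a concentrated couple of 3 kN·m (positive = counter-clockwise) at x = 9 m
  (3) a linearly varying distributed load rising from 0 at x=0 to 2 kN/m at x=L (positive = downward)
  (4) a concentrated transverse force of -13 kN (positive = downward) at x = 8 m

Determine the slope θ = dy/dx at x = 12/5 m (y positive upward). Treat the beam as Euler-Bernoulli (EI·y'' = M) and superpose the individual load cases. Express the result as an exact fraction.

θ(12/5) = 4579/937500 rad

Load 1 — applied couple M₀=-5 kN·m at a=6 m (b=L-a=6):
  θ_1 = (R_Ax²/2 - M_Ax)/EI  [x≤a] with R_A=-5/8, M_A=-5/4 = ((-5/8)·(12/5)²/2 - (-5/4)·(12/5))/1000 = 3/2500 rad
Load 2 — applied couple M₀=3 kN·m at a=9 m (b=L-a=3):
  θ_2 = (R_Ax²/2 - M_Ax)/EI  [x≤a] with R_A=9/32, M_A=15/16 = ((9/32)·(12/5)²/2 - (15/16)·(12/5))/1000 = -9/6250 rad
Load 3 — triangular load w₀=2 kN/m (0→w₀ over full span):
  θ_3 = -w₀(2x(L-x)(L-2x)(x+2L)+x²(L-x)²)/(120LEI) = -2·(2·(12/5)·(12-(12/5))·(12-2·(12/5))·((12/5)+2·12)+(12/5)²·(12-(12/5))²)/(120·12·1000) = -1008/78125 rad
Load 4 — point force P=-13 kN at a=8 m (b=L-a=4):
  θ_4 = -Pb²x(2aL-(3a+b)x)/(2L³EI)  [x≤a] = -(-13)·4²·(12/5)·(2·8·12-(3·8+4)·(12/5))/(2·12³·1000) = 169/9375 rad
Superposition: θ = Σ θ_i = 4579/937500 rad ≈ 0.004884 rad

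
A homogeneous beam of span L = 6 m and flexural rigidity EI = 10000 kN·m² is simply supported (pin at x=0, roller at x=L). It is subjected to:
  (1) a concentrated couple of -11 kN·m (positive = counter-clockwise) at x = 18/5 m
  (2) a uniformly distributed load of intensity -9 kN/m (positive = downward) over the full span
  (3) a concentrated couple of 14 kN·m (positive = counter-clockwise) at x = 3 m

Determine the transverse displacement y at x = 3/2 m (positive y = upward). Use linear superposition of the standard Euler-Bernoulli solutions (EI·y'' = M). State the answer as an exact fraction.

Load 1 — applied couple M₀=-11 kN·m at a=18/5 m (b=L-a=12/5):
  y_1 = (M₀x³/(6L)+C₁x)/EI  [x≤a] with C₁=M₀(3b²-L²)/(6L)=143/25 = ((-11)·(3/2)³/(6·6)+(143/25)·(3/2))/10000 = 6039/8000000 m
Load 2 — uniform load w=-9 kN/m over full span:
  y_2 = -wx(L³-2Lx²+x³)/(24EI) = -(-9)·(3/2)·(6³-2·6·(3/2)²+(3/2)³)/(24·10000) = 13851/1280000 m
Load 3 — applied couple M₀=14 kN·m at a=3 m (b=L-a=3):
  y_3 = (M₀x³/(6L)+C₁x)/EI  [x≤a] with C₁=M₀(3b²-L²)/(6L)=-7/2 = (14·(3/2)³/(6·6)+(-7/2)·(3/2))/10000 = -63/160000 m
Superposition: y = Σ y_i = 357831/32000000 m ≈ 0.011182 m

y(3/2) = 357831/32000000 m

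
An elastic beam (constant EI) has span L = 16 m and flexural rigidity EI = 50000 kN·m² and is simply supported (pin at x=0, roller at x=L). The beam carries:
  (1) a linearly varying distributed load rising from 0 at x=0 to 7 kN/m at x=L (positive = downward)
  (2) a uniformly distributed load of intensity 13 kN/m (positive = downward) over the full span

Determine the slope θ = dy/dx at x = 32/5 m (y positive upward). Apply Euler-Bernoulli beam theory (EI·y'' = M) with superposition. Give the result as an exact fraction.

θ(32/5) = -303232/17578125 rad

Load 1 — triangular load w₀=7 kN/m (0→w₀ over full span):
  θ_1 = -w₀(7L⁴-30L²x²+15x⁴)/(360LEI) = -7·(7·16⁴-30·16²·(32/5)²+15·(32/5)⁴)/(360·16·50000) = -72352/17578125 rad
Load 2 — uniform load w=13 kN/m over full span:
  θ_2 = -w(L³-6Lx²+4x³)/(24EI) = -13·(16³-6·16·(32/5)²+4·(32/5)³)/(24·50000) = -15392/1171875 rad
Superposition: θ = Σ θ_i = -303232/17578125 rad ≈ -0.017251 rad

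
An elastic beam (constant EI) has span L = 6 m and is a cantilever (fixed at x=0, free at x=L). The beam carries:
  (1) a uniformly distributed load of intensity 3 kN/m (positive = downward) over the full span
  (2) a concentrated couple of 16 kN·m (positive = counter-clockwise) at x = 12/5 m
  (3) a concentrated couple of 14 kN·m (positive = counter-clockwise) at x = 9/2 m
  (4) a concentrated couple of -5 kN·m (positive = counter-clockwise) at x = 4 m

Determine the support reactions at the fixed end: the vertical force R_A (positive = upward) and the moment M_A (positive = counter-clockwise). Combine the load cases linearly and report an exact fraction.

R_A = 18 kN, M_A = 29 kN·m

Load 1 — uniform load w=3 kN/m over full span:
  R_A = wL = 3·6 = 18 kN
  M_A = wL²/2 = 3·6²/2 = 54 kN·m
Load 2 — applied couple M₀=16 kN·m at a=12/5 m (b=L-a=18/5):
  R_A = 0 kN
  M_A = -M₀ = -16 kN·m
Load 3 — applied couple M₀=14 kN·m at a=9/2 m (b=L-a=3/2):
  R_A = 0 kN
  M_A = -M₀ = -14 kN·m
Load 4 — applied couple M₀=-5 kN·m at a=4 m (b=L-a=2):
  R_A = 0 kN
  M_A = -M₀ = -(-5) = 5 kN·m
Superposition: R_A = 18 kN, M_A = 29 kN·m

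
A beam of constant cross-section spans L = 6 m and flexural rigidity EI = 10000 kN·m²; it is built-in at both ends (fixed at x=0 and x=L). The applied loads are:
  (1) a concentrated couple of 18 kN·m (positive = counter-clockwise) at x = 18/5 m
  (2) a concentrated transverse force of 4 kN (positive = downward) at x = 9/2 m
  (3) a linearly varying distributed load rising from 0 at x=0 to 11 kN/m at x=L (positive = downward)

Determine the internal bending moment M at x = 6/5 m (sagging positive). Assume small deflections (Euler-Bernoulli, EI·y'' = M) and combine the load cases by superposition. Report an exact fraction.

Load 1 — applied couple M₀=18 kN·m at a=18/5 m (b=L-a=12/5):
  M_1 = R_Ax - M_A  [x≤a] with R_A=108/25, M_A=144/25 = (108/25)·(6/5) - (144/25) = -72/125 kN·m
Load 2 — point force P=4 kN at a=9/2 m (b=L-a=3/2):
  M_2 = Pb²(3a+b)x/L³ - Pab²/L²  [x≤a] = 4·(3/2)²·(3·(9/2)+(3/2))·(6/5)/6³ - 4·(9/2)·(3/2)²/6² = -3/8 kN·m
Load 3 — triangular load w₀=11 kN/m (0→w₀ over full span):
  M_3 = 3w₀Lx/20 - w₀L²/30 - w₀x³/(6L) = 3·11·6·(6/5)/20 - 11·6²/30 - 11·(6/5)³/(6·6) = -231/125 kN·m
Superposition: M = Σ M_i = -2799/1000 kN·m ≈ -2.799000 kN·m

M(6/5) = -2799/1000 kN·m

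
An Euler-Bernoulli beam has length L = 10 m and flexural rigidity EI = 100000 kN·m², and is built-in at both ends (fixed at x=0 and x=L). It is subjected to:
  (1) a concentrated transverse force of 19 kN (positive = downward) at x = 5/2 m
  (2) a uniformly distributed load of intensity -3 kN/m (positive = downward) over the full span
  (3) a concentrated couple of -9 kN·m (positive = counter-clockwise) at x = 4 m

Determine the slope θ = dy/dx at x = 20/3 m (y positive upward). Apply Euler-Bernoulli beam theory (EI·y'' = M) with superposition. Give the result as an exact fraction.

θ(20/3) = -1579/54000000 rad

Load 1 — point force P=19 kN at a=5/2 m (b=L-a=15/2):
  θ_1 = Pa²(L-x)(2bL-(3b+a)(L-x))/(2L³EI)  [x>a] = 19·(5/2)²·(10-(20/3))·(2·(15/2)·10-(3·(15/2)+(5/2))·(10-(20/3)))/(2·10³·100000) = 19/144000 rad
Load 2 — uniform load w=-3 kN/m over full span:
  θ_2 = -wx(L-x)(L-2x)/(12EI) = -(-3)·(20/3)·(10-(20/3))·(10-2·(20/3))/(12·100000) = -1/5400 rad
Load 3 — applied couple M₀=-9 kN·m at a=4 m (b=L-a=6):
  θ_3 = (R_Ax²/2 - M_Ax - M₀(x-a))/EI  [x>a] with R_A=-162/125, M_A=-27/25 = ((-162/125)·(20/3)²/2 - (-27/25)·(20/3) - (-9)·((20/3)-4))/100000 = 3/125000 rad
Superposition: θ = Σ θ_i = -1579/54000000 rad ≈ -0.000029 rad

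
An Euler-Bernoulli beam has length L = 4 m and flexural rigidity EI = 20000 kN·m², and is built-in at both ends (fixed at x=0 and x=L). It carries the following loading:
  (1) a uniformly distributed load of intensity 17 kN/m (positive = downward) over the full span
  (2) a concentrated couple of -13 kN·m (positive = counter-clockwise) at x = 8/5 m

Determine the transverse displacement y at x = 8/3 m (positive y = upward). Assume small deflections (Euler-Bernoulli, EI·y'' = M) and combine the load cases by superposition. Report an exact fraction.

y(8/3) = -2051/3796875 m

Load 1 — uniform load w=17 kN/m over full span:
  y_1 = -wx²(L-x)²/(24EI) = -17·(8/3)²·(4-(8/3))²/(24·20000) = -68/151875 m
Load 2 — applied couple M₀=-13 kN·m at a=8/5 m (b=L-a=12/5):
  y_2 = (R_Ax³/6 - M_Ax²/2 - M₀(x-a)²/2)/EI  [x>a] with R_A=-117/25, M_A=-39/25 = ((-117/25)·(8/3)³/6 - (-39/25)·(8/3)²/2 - (-13)·((8/3)-(8/5))²/2)/20000 = -13/140625 m
Superposition: y = Σ y_i = -2051/3796875 m ≈ -0.000540 m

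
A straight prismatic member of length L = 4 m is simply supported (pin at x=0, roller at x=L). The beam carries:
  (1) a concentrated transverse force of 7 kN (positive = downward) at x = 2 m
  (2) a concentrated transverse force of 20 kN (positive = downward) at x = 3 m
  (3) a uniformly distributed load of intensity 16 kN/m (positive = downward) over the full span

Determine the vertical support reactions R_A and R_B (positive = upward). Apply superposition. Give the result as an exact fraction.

Load 1 — point force P=7 kN at a=2 m (b=L-a=2):
  R_A = Pb/L = 7·2/4 = 7/2 kN
  R_B = Pa/L = 7·2/4 = 7/2 kN
Load 2 — point force P=20 kN at a=3 m (b=L-a=1):
  R_A = Pb/L = 20·1/4 = 5 kN
  R_B = Pa/L = 20·3/4 = 15 kN
Load 3 — uniform load w=16 kN/m over full span:
  R_A = wL/2 = 16·4/2 = 32 kN
  R_B = wL/2 = 16·4/2 = 32 kN
Superposition: R_A = 81/2 kN, R_B = 101/2 kN

R_A = 81/2 kN, R_B = 101/2 kN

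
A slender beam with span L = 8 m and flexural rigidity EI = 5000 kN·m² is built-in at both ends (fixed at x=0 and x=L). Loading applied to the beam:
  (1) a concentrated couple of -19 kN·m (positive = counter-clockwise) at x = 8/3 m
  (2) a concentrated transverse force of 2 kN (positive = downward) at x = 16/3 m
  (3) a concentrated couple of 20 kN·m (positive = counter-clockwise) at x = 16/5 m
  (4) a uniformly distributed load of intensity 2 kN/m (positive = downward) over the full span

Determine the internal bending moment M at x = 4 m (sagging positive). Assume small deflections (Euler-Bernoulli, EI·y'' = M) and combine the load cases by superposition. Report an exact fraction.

M(4) = 41/9 kN·m

Load 1 — applied couple M₀=-19 kN·m at a=8/3 m (b=L-a=16/3):
  M_1 = R_Ax - M_A - M₀  [x>a] with R_A=-19/6, M_A=0 = (-19/6)·4 - 0 - (-19) = 19/3 kN·m
Load 2 — point force P=2 kN at a=16/3 m (b=L-a=8/3):
  M_2 = Pb²(3a+b)x/L³ - Pab²/L²  [x≤a] = 2·(8/3)²·(3·(16/3)+(8/3))·4/8³ - 2·(16/3)·(8/3)²/8² = 8/9 kN·m
Load 3 — applied couple M₀=20 kN·m at a=16/5 m (b=L-a=24/5):
  M_3 = R_Ax - M_A - M₀  [x>a] with R_A=18/5, M_A=12/5 = (18/5)·4 - (12/5) - 20 = -8 kN·m
Load 4 — uniform load w=2 kN/m over full span:
  M_4 = wLx/2 - wL²/12 - wx²/2 = 2·8·4/2 - 2·8²/12 - 2·4²/2 = 16/3 kN·m
Superposition: M = Σ M_i = 41/9 kN·m ≈ 4.555556 kN·m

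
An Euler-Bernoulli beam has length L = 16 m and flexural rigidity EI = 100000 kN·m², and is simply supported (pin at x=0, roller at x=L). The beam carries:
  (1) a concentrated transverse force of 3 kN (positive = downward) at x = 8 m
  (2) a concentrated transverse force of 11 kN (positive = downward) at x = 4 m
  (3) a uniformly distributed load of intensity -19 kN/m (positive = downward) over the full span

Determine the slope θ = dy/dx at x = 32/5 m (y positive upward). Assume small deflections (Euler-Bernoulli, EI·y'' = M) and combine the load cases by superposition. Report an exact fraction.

Load 1 — point force P=3 kN at a=8 m (b=L-a=8):
  θ_1 = -Pb(L²-b²-3x²)/(6LEI)  [x≤a] = -3·8·(16²-8²-3·(32/5)²)/(6·16·100000) = -27/156250 rad
Load 2 — point force P=11 kN at a=4 m (b=L-a=12):
  θ_2 = -Pa(2L²-6Lx+3x²+a²)/(6LEI)  [x>a] = -11·4·(2·16²-6·16·(32/5)+3·(32/5)²+4²)/(6·16·100000) = -209/1250000 rad
Load 3 — uniform load w=-19 kN/m over full span:
  θ_3 = -w(L³-6Lx²+4x³)/(24EI) = -(-19)·(16³-6·16·(32/5)²+4·(32/5)³)/(24·100000) = 11248/1171875 rad
Superposition: θ = Σ θ_i = 173593/18750000 rad ≈ 0.009258 rad

θ(32/5) = 173593/18750000 rad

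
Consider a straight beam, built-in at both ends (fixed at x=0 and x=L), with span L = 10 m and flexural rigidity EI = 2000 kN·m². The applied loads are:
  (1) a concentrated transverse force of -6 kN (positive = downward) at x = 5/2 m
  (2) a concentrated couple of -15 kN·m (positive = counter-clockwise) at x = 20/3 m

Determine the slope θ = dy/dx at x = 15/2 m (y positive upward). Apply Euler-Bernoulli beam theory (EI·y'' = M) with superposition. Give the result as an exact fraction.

Load 1 — point force P=-6 kN at a=5/2 m (b=L-a=15/2):
  θ_1 = Pa²(L-x)(2bL-(3b+a)(L-x))/(2L³EI)  [x>a] = (-6)·(5/2)²·(10-(15/2))·(2·(15/2)·10-(3·(15/2)+(5/2))·(10-(15/2)))/(2·10³·2000) = -21/10240 rad
Load 2 — applied couple M₀=-15 kN·m at a=20/3 m (b=L-a=10/3):
  θ_2 = (R_Ax²/2 - M_Ax - M₀(x-a))/EI  [x>a] with R_A=-2, M_A=-5 = ((-2)·(15/2)²/2 - (-5)·(15/2) - (-15)·((15/2)-(20/3)))/2000 = -1/320 rad
Superposition: θ = Σ θ_i = -53/10240 rad ≈ -0.005176 rad

θ(15/2) = -53/10240 rad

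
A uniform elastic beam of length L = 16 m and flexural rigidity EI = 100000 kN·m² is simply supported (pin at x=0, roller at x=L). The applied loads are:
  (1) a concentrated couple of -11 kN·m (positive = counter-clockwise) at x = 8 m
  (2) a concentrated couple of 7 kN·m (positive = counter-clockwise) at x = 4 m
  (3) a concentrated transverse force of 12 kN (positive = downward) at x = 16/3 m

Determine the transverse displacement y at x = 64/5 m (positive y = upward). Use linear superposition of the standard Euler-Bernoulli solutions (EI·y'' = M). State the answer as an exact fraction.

Load 1 — applied couple M₀=-11 kN·m at a=8 m (b=L-a=8):
  y_1 = (M₀x³/(6L)-M₀(x-a)²/2+C₁x)/EI  [x>a] with C₁=M₀(3b²-L²)/(6L)=22/3 = ((-11)·(64/5)³/(6·16)-(-11)·((64/5)-8)²/2+(22/3)·(64/5))/100000 = -77/390625 m
Load 2 — applied couple M₀=7 kN·m at a=4 m (b=L-a=12):
  y_2 = (M₀x³/(6L)-M₀(x-a)²/2+C₁x)/EI  [x>a] with C₁=M₀(3b²-L²)/(6L)=77/6 = (7·(64/5)³/(6·16)-7·((64/5)-4)²/2+(77/6)·(64/5))/100000 = 721/1562500 m
Load 3 — point force P=12 kN at a=16/3 m (b=L-a=32/3):
  y_3 = -Pa(L-x)(2Lx-a²-x²)/(6LEI)  [x>a] = -12·(16/3)·(16-(64/5))·(2·16·(64/5)-(16/3)²-(64/5)²)/(6·16·100000) = -48896/10546875 m
Superposition: y = Σ y_i = -184433/42187500 m ≈ -0.004372 m

y(64/5) = -184433/42187500 m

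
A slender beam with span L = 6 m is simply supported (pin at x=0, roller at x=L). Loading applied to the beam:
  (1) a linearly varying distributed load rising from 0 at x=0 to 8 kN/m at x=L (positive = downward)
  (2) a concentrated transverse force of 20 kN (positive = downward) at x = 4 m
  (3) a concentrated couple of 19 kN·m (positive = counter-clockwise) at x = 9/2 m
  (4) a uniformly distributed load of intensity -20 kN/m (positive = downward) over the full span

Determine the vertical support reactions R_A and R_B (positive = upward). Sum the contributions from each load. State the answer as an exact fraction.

R_A = -253/6 kN, R_B = -203/6 kN

Load 1 — triangular load w₀=8 kN/m (0→w₀ over full span):
  R_A = w₀L/6 = 8·6/6 = 8 kN
  R_B = w₀L/3 = 8·6/3 = 16 kN
Load 2 — point force P=20 kN at a=4 m (b=L-a=2):
  R_A = Pb/L = 20·2/6 = 20/3 kN
  R_B = Pa/L = 20·4/6 = 40/3 kN
Load 3 — applied couple M₀=19 kN·m at a=9/2 m (b=L-a=3/2):
  R_A = M₀/L = 19/6 kN
  R_B = -M₀/L = -19/6 kN
Load 4 — uniform load w=-20 kN/m over full span:
  R_A = wL/2 = (-20)·6/2 = -60 kN
  R_B = wL/2 = (-20)·6/2 = -60 kN
Superposition: R_A = -253/6 kN, R_B = -203/6 kN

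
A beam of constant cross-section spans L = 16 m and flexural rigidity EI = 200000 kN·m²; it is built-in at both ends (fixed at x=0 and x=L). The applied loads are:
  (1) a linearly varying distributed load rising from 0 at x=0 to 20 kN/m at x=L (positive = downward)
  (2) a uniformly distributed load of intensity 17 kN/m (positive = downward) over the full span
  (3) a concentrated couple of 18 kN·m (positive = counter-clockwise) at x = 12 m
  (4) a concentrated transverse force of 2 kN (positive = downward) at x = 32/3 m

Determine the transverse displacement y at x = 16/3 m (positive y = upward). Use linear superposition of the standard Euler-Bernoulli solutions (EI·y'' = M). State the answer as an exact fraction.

y(16/3) = -494753/27337500 m

Load 1 — triangular load w₀=20 kN/m (0→w₀ over full span):
  y_1 = -w₀x²(L-x)²(x+2L)/(120LEI) = -20·(16/3)²·(16-(16/3))²·((16/3)+2·16)/(120·16·200000) = -14336/2278125 m
Load 2 — uniform load w=17 kN/m over full span:
  y_2 = -wx²(L-x)²/(24EI) = -17·(16/3)²·(16-(16/3))²/(24·200000) = -8704/759375 m
Load 3 — applied couple M₀=18 kN·m at a=12 m (b=L-a=4):
  y_3 = (R_Ax³/6 - M_Ax²/2)/EI  [x≤a] with R_A=81/64, M_A=45/8 = ((81/64)·(16/3)³/6 - (45/8)·(16/3)²/2)/200000 = -3/12500 m
Load 4 — point force P=2 kN at a=32/3 m (b=L-a=16/3):
  y_4 = -Pb²x²(3aL-(3a+b)x)/(6L³EI)  [x≤a] = -2·(16/3)²·(16/3)²·(3·(32/3)·16-(3·(32/3)+(16/3))·(16/3))/(6·16³·200000) = -704/6834375 m
Superposition: y = Σ y_i = -494753/27337500 m ≈ -0.018098 m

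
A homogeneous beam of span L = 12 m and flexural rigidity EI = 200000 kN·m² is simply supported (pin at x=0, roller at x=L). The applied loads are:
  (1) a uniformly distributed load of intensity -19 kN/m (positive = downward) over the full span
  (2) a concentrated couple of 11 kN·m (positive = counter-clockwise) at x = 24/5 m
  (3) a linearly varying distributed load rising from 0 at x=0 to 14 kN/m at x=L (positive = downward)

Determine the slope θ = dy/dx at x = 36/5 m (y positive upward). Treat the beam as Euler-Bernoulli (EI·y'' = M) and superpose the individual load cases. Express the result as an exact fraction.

Load 1 — uniform load w=-19 kN/m over full span:
  θ_1 = -w(L³-6Lx²+4x³)/(24EI) = -(-19)·(12³-6·12·(36/5)²+4·(36/5)³)/(24·200000) = -6327/3125000 rad
Load 2 — applied couple M₀=11 kN·m at a=24/5 m (b=L-a=36/5):
  θ_2 = (M₀x²/(2L)-M₀(x-a)+C₁)/EI  [x>a] with C₁=M₀(3b²-L²)/(6L)=44/25 = (11·(36/5)²/(2·12)-11·((36/5)-(24/5))+(44/25))/200000 = -11/2500000 rad
Load 3 — triangular load w₀=14 kN/m (0→w₀ over full span):
  θ_3 = -w₀(7L⁴-30L²x²+15x⁴)/(360LEI) = -14·(7·12⁴-30·12²·(36/5)²+15·(36/5)⁴)/(360·12·200000) = 1218/1953125 rad
Superposition: θ = Σ θ_i = -87839/62500000 rad ≈ -0.001405 rad

θ(36/5) = -87839/62500000 rad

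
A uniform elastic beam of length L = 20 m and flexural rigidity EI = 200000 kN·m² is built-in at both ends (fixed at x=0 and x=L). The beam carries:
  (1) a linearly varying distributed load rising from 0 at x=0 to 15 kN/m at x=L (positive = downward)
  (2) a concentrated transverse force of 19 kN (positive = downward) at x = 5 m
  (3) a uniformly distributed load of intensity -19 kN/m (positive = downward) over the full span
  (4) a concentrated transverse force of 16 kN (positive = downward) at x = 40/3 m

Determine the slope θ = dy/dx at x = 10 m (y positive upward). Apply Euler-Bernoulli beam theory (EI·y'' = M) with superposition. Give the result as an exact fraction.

Load 1 — triangular load w₀=15 kN/m (0→w₀ over full span):
  θ_1 = -w₀(2x(L-x)(L-2x)(x+2L)+x²(L-x)²)/(120LEI) = -15·(2·10·(20-10)·(20-2·10)·(10+2·20)+10²·(20-10)²)/(120·20·200000) = -1/3200 rad
Load 2 — point force P=19 kN at a=5 m (b=L-a=15):
  θ_2 = Pa²(L-x)(2bL-(3b+a)(L-x))/(2L³EI)  [x>a] = 19·5²·(20-10)·(2·15·20-(3·15+5)·(20-10))/(2·20³·200000) = 19/128000 rad
Load 3 — uniform load w=-19 kN/m over full span:
  θ_3 = -wx(L-x)(L-2x)/(12EI) = -(-19)·10·(20-10)·(20-2·10)/(12·200000) = 0 rad
Load 4 — point force P=16 kN at a=40/3 m (b=L-a=20/3):
  θ_4 = -Pb²x(2aL-(3a+b)x)/(2L³EI)  [x≤a] = -16·(20/3)²·10·(2·(40/3)·20-(3·(40/3)+(20/3))·10)/(2·20³·200000) = -1/6750 rad
Superposition: θ = Σ θ_i = -1079/3456000 rad ≈ -0.000312 rad

θ(10) = -1079/3456000 rad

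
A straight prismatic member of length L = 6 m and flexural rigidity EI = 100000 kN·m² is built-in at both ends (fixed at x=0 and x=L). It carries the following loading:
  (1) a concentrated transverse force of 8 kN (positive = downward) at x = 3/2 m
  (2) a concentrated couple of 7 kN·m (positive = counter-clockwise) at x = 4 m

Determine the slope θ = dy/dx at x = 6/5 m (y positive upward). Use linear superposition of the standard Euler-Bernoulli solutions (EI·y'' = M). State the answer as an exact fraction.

θ(6/5) = -123/2500000 rad

Load 1 — point force P=8 kN at a=3/2 m (b=L-a=9/2):
  θ_1 = -Pb²x(2aL-(3a+b)x)/(2L³EI)  [x≤a] = -8·(9/2)²·(6/5)·(2·(3/2)·6-(3·(3/2)+(9/2))·(6/5))/(2·6³·100000) = -81/2500000 rad
Load 2 — applied couple M₀=7 kN·m at a=4 m (b=L-a=2):
  θ_2 = (R_Ax²/2 - M_Ax)/EI  [x≤a] with R_A=14/9, M_A=7/3 = ((14/9)·(6/5)²/2 - (7/3)·(6/5))/100000 = -21/1250000 rad
Superposition: θ = Σ θ_i = -123/2500000 rad ≈ -0.000049 rad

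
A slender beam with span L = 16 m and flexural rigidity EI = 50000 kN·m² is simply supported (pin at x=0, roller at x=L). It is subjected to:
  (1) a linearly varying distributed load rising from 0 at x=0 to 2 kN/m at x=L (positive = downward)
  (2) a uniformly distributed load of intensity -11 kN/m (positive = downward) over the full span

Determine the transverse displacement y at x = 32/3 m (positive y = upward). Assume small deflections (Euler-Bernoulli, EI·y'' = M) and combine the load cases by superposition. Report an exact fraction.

Load 1 — triangular load w₀=2 kN/m (0→w₀ over full span):
  y_1 = -w₀x(7L⁴-10L²x²+3x⁴)/(360LEI) = -2·(32/3)·(7·16⁴-10·16²·(32/3)²+3·(32/3)⁴)/(360·16·50000) = -34816/2278125 m
Load 2 — uniform load w=-11 kN/m over full span:
  y_2 = -wx(L³-2Lx²+x³)/(24EI) = -(-11)·(32/3)·(16³-2·16·(32/3)²+(32/3)³)/(24·50000) = 123904/759375 m
Superposition: y = Σ y_i = 336896/2278125 m ≈ 0.147883 m

y(32/3) = 336896/2278125 m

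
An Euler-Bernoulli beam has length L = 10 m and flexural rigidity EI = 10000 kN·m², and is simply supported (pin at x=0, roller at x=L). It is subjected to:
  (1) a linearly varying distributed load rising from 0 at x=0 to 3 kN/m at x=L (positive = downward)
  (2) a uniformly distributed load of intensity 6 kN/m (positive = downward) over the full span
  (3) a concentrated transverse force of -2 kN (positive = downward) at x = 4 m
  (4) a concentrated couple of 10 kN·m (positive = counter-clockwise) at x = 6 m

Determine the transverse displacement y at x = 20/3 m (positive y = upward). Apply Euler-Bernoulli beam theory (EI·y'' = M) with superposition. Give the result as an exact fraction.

y(20/3) = -12638/151875 m

Load 1 — triangular load w₀=3 kN/m (0→w₀ over full span):
  y_1 = -w₀x(7L⁴-10L²x²+3x⁴)/(360LEI) = -3·(20/3)·(7·10⁴-10·10²·(20/3)²+3·(20/3)⁴)/(360·10·10000) = -17/972 m
Load 2 — uniform load w=6 kN/m over full span:
  y_2 = -wx(L³-2Lx²+x³)/(24EI) = -6·(20/3)·(10³-2·10·(20/3)²+(20/3)³)/(24·10000) = -11/162 m
Load 3 — point force P=-2 kN at a=4 m (b=L-a=6):
  y_3 = -Pa(L-x)(2Lx-a²-x²)/(6LEI)  [x>a] = -(-2)·4·(10-(20/3))·(2·10·(20/3)-4²-(20/3)²)/(6·10·10000) = 164/50625 m
Load 4 — applied couple M₀=10 kN·m at a=6 m (b=L-a=4):
  y_4 = (M₀x³/(6L)-M₀(x-a)²/2+C₁x)/EI  [x>a] with C₁=M₀(3b²-L²)/(6L)=-26/3 = (10·(20/3)³/(6·10)-10·((20/3)-6)²/2+(-26/3)·(20/3))/10000 = -43/40500 m
Superposition: y = Σ y_i = -12638/151875 m ≈ -0.083213 m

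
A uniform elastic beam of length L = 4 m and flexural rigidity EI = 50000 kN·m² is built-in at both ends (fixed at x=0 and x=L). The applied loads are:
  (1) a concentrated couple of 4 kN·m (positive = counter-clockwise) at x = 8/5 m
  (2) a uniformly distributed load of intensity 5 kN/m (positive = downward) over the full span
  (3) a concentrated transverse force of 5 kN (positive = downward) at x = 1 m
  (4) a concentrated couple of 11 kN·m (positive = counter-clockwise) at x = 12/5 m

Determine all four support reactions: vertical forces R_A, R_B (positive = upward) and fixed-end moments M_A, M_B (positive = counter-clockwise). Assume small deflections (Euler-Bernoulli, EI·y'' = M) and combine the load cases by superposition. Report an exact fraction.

R_A = 3139/160 kN, M_A = 647/48 kN·m, R_B = 861/160 kN, M_B = -1201/240 kN·m

Load 1 — applied couple M₀=4 kN·m at a=8/5 m (b=L-a=12/5):
  R_A = 6M₀ab/L³ = 6·4·(8/5)·(12/5)/4³ = 36/25 kN
  M_A = M₀b(2a-b)/L² = 4·(12/5)·(2·(8/5)-(12/5))/4² = 12/25 kN·m
  R_B = -6M₀ab/L³ = -6·4·(8/5)·(12/5)/4³ = -36/25 kN
  M_B = M₀a(2b-a)/L² = 4·(8/5)·(2·(12/5)-(8/5))/4² = 32/25 kN·m
Load 2 — uniform load w=5 kN/m over full span:
  R_A = wL/2 = 5·4/2 = 10 kN
  M_A = wL²/12 = 5·4²/12 = 20/3 kN·m
  R_B = wL/2 = 5·4/2 = 10 kN
  M_B = -wL²/12 = -5·4²/12 = -20/3 kN·m
Load 3 — point force P=5 kN at a=1 m (b=L-a=3):
  R_A = Pb²(3a+b)/L³ = 5·3²·(3·1+3)/4³ = 135/32 kN
  M_A = Pab²/L² = 5·1·3²/4² = 45/16 kN·m
  R_B = Pa²(a+3b)/L³ = 5·1²·(1+3·3)/4³ = 25/32 kN
  M_B = -Pa²b/L² = -5·1²·3/4² = -15/16 kN·m
Load 4 — applied couple M₀=11 kN·m at a=12/5 m (b=L-a=8/5):
  R_A = 6M₀ab/L³ = 6·11·(12/5)·(8/5)/4³ = 99/25 kN
  M_A = M₀b(2a-b)/L² = 11·(8/5)·(2·(12/5)-(8/5))/4² = 88/25 kN·m
  R_B = -6M₀ab/L³ = -6·11·(12/5)·(8/5)/4³ = -99/25 kN
  M_B = M₀a(2b-a)/L² = 11·(12/5)·(2·(8/5)-(12/5))/4² = 33/25 kN·m
Superposition: R_A = 3139/160 kN, M_A = 647/48 kN·m, R_B = 861/160 kN, M_B = -1201/240 kN·m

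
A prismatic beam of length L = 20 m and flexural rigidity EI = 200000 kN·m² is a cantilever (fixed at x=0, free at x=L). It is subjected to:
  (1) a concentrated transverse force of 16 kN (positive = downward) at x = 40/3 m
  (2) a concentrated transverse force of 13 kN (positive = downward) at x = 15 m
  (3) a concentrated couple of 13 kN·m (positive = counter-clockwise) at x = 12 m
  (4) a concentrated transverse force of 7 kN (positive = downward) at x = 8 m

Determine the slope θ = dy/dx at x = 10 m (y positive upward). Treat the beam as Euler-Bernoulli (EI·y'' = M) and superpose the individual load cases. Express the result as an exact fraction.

θ(10) = -4091/300000 rad

Load 1 — point force P=16 kN at a=40/3 m (b=L-a=20/3):
  θ_1 = -Px(2a-x)/(2EI)  [x≤a] = -16·10·(2·(40/3)-10)/(2·200000) = -1/150 rad
Load 2 — point force P=13 kN at a=15 m (b=L-a=5):
  θ_2 = -Px(2a-x)/(2EI)  [x≤a] = -13·10·(2·15-10)/(2·200000) = -13/2000 rad
Load 3 — applied couple M₀=13 kN·m at a=12 m (b=L-a=8):
  θ_3 = M₀x/EI  [x≤a] = 13·10/200000 = 13/20000 rad
Load 4 — point force P=7 kN at a=8 m (b=L-a=12):
  θ_4 = -Pa²/(2EI)  [x>a] = -7·8²/(2·200000) = -7/6250 rad
Superposition: θ = Σ θ_i = -4091/300000 rad ≈ -0.013637 rad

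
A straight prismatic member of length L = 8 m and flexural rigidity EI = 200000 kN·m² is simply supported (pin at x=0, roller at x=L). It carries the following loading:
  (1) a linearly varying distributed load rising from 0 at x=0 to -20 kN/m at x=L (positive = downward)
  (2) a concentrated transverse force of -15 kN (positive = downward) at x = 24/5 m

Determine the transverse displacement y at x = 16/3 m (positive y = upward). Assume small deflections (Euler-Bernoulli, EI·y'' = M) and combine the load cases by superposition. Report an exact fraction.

Load 1 — triangular load w₀=-20 kN/m (0→w₀ over full span):
  y_1 = -w₀x(7L⁴-10L²x²+3x⁴)/(360LEI) = -(-20)·(16/3)·(7·8⁴-10·8²·(16/3)²+3·(16/3)⁴)/(360·8·200000) = 1088/455625 m
Load 2 — point force P=-15 kN at a=24/5 m (b=L-a=16/5):
  y_2 = -Pa(L-x)(2Lx-a²-x²)/(6LEI)  [x>a] = -(-15)·(24/5)·(8-(16/3))·(2·8·(16/3)-(24/5)²-(16/3)²)/(6·8·200000) = 476/703125 m
Superposition: y = Σ y_i = 174556/56953125 m ≈ 0.003065 m

y(16/3) = 174556/56953125 m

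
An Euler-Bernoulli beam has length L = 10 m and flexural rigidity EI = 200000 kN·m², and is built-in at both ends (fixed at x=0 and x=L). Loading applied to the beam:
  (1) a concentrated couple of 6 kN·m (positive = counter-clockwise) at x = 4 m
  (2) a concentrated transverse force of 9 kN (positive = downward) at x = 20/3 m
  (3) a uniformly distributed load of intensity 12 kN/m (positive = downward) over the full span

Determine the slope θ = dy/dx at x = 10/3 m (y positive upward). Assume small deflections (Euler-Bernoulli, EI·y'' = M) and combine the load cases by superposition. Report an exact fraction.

Load 1 — applied couple M₀=6 kN·m at a=4 m (b=L-a=6):
  θ_1 = (R_Ax²/2 - M_Ax)/EI  [x≤a] with R_A=108/125, M_A=18/25 = ((108/125)·(10/3)²/2 - (18/25)·(10/3))/200000 = 3/250000 rad
Load 2 — point force P=9 kN at a=20/3 m (b=L-a=10/3):
  θ_2 = -Pb²x(2aL-(3a+b)x)/(2L³EI)  [x≤a] = -9·(10/3)²·(10/3)·(2·(20/3)·10-(3·(20/3)+(10/3))·(10/3))/(2·10³·200000) = -1/21600 rad
Load 3 — uniform load w=12 kN/m over full span:
  θ_3 = -wx(L-x)(L-2x)/(12EI) = -12·(10/3)·(10-(10/3))·(10-2·(10/3))/(12·200000) = -1/2700 rad
Superposition: θ = Σ θ_i = -607/1500000 rad ≈ -0.000405 rad

θ(10/3) = -607/1500000 rad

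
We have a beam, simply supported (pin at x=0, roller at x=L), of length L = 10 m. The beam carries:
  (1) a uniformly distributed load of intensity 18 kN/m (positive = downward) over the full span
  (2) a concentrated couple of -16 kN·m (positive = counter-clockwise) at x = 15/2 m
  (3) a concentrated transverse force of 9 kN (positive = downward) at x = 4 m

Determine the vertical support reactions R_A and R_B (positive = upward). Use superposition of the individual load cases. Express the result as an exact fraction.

R_A = 469/5 kN, R_B = 476/5 kN

Load 1 — uniform load w=18 kN/m over full span:
  R_A = wL/2 = 18·10/2 = 90 kN
  R_B = wL/2 = 18·10/2 = 90 kN
Load 2 — applied couple M₀=-16 kN·m at a=15/2 m (b=L-a=5/2):
  R_A = M₀/L = (-16)/10 = -8/5 kN
  R_B = -M₀/L = -(-16)/10 = 8/5 kN
Load 3 — point force P=9 kN at a=4 m (b=L-a=6):
  R_A = Pb/L = 9·6/10 = 27/5 kN
  R_B = Pa/L = 9·4/10 = 18/5 kN
Superposition: R_A = 469/5 kN, R_B = 476/5 kN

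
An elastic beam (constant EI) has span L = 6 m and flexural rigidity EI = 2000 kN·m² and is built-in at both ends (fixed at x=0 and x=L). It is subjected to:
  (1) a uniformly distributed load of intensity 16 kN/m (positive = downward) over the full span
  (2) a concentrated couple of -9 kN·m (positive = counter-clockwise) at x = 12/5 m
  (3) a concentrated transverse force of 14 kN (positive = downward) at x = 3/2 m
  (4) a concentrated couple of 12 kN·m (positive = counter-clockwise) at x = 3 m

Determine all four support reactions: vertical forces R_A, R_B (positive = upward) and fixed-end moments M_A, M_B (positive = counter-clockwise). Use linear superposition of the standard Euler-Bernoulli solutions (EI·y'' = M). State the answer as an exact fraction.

Load 1 — uniform load w=16 kN/m over full span:
  R_A = wL/2 = 16·6/2 = 48 kN
  M_A = wL²/12 = 16·6²/12 = 48 kN·m
  R_B = wL/2 = 16·6/2 = 48 kN
  M_B = -wL²/12 = -16·6²/12 = -48 kN·m
Load 2 — applied couple M₀=-9 kN·m at a=12/5 m (b=L-a=18/5):
  R_A = 6M₀ab/L³ = 6·(-9)·(12/5)·(18/5)/6³ = -54/25 kN
  M_A = M₀b(2a-b)/L² = (-9)·(18/5)·(2·(12/5)-(18/5))/6² = -27/25 kN·m
  R_B = -6M₀ab/L³ = -6·(-9)·(12/5)·(18/5)/6³ = 54/25 kN
  M_B = M₀a(2b-a)/L² = (-9)·(12/5)·(2·(18/5)-(12/5))/6² = -72/25 kN·m
Load 3 — point force P=14 kN at a=3/2 m (b=L-a=9/2):
  R_A = Pb²(3a+b)/L³ = 14·(9/2)²·(3·(3/2)+(9/2))/6³ = 189/16 kN
  M_A = Pab²/L² = 14·(3/2)·(9/2)²/6² = 189/16 kN·m
  R_B = Pa²(a+3b)/L³ = 14·(3/2)²·((3/2)+3·(9/2))/6³ = 35/16 kN
  M_B = -Pa²b/L² = -14·(3/2)²·(9/2)/6² = -63/16 kN·m
Load 4 — applied couple M₀=12 kN·m at a=3 m (b=L-a=3):
  R_A = 6M₀ab/L³ = 6·12·3·3/6³ = 3 kN
  M_A = M₀b(2a-b)/L² = 12·3·(2·3-3)/6² = 3 kN·m
  R_B = -6M₀ab/L³ = -6·12·3·3/6³ = -3 kN
  M_B = M₀a(2b-a)/L² = 12·3·(2·3-3)/6² = 3 kN·m
Superposition: R_A = 24261/400 kN, M_A = 24693/400 kN·m, R_B = 19739/400 kN, M_B = -20727/400 kN·m

R_A = 24261/400 kN, M_A = 24693/400 kN·m, R_B = 19739/400 kN, M_B = -20727/400 kN·m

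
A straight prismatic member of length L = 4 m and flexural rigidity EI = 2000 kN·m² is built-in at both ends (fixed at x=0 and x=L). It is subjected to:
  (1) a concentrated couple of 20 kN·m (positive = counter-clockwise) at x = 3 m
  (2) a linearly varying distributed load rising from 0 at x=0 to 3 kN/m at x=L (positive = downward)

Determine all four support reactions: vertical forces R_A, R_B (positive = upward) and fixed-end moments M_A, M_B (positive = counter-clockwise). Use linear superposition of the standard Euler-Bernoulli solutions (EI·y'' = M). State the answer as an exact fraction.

Load 1 — applied couple M₀=20 kN·m at a=3 m (b=L-a=1):
  R_A = 6M₀ab/L³ = 6·20·3·1/4³ = 45/8 kN
  M_A = M₀b(2a-b)/L² = 20·1·(2·3-1)/4² = 25/4 kN·m
  R_B = -6M₀ab/L³ = -6·20·3·1/4³ = -45/8 kN
  M_B = M₀a(2b-a)/L² = 20·3·(2·1-3)/4² = -15/4 kN·m
Load 2 — triangular load w₀=3 kN/m (0→w₀ over full span):
  R_A = 3w₀L/20 = 3·3·4/20 = 9/5 kN
  M_A = w₀L²/30 = 3·4²/30 = 8/5 kN·m
  R_B = 7w₀L/20 = 7·3·4/20 = 21/5 kN
  M_B = -w₀L²/20 = -3·4²/20 = -12/5 kN·m
Superposition: R_A = 297/40 kN, M_A = 157/20 kN·m, R_B = -57/40 kN, M_B = -123/20 kN·m

R_A = 297/40 kN, M_A = 157/20 kN·m, R_B = -57/40 kN, M_B = -123/20 kN·m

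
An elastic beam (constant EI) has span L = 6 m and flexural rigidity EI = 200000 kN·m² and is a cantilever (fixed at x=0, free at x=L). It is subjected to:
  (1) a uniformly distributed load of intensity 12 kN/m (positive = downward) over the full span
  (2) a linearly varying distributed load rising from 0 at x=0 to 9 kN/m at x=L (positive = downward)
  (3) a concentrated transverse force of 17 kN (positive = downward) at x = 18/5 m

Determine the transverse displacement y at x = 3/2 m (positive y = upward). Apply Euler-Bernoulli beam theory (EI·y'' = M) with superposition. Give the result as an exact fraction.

y(3/2) = -949059/512000000 m

Load 1 — uniform load w=12 kN/m over full span:
  y_1 = -wx²(x²-4Lx+6L²)/(24EI) = -12·(3/2)²·((3/2)²-4·6·(3/2)+6·6²)/(24·200000) = -6561/6400000 m
Load 2 — triangular load w₀=9 kN/m (0→w₀ over full span):
  y_2 = (w₀Lx³/12-w₀L²x²/6-w₀x⁵/(120L))/EI = (9·6·(3/2)³/12-9·6²·(3/2)²/6-9·(3/2)⁵/(120·6))/200000 = -272403/512000000 m
Load 3 — point force P=17 kN at a=18/5 m (b=L-a=12/5):
  y_3 = -Px²(3a-x)/(6EI)  [x≤a] = -17·(3/2)²·(3·(18/5)-(3/2))/(6·200000) = -4743/16000000 m
Superposition: y = Σ y_i = -949059/512000000 m ≈ -0.001854 m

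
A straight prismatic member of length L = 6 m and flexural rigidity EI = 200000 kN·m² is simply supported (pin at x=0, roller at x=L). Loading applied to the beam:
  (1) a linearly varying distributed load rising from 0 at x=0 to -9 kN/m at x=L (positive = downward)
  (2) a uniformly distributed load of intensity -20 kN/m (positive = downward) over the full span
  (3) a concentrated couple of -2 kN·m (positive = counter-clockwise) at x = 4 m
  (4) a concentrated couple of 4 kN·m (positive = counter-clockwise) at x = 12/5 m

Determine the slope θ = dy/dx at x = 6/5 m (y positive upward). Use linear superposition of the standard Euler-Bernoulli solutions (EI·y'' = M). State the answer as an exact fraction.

θ(6/5) = 164909/187500000 rad

Load 1 — triangular load w₀=-9 kN/m (0→w₀ over full span):
  θ_1 = -w₀(7L⁴-30L²x²+15x⁴)/(360LEI) = -(-9)·(7·6⁴-30·6²·(6/5)²+15·(6/5)⁴)/(360·6·200000) = 2457/15625000 rad
Load 2 — uniform load w=-20 kN/m over full span:
  θ_2 = -w(L³-6Lx²+4x³)/(24EI) = -(-20)·(6³-6·6·(6/5)²+4·(6/5)³)/(24·200000) = 891/1250000 rad
Load 3 — applied couple M₀=-2 kN·m at a=4 m (b=L-a=2):
  θ_3 = (M₀x²/(2L)+C₁)/EI  [x≤a] with C₁=M₀(3b²-L²)/(6L)=4/3 = ((-2)·(6/5)²/(2·6)+(4/3))/200000 = 41/7500000 rad
Load 4 — applied couple M₀=4 kN·m at a=12/5 m (b=L-a=18/5):
  θ_4 = (M₀x²/(2L)+C₁)/EI  [x≤a] with C₁=M₀(3b²-L²)/(6L)=8/25 = (4·(6/5)²/(2·6)+(8/25))/200000 = 1/250000 rad
Superposition: θ = Σ θ_i = 164909/187500000 rad ≈ 0.000880 rad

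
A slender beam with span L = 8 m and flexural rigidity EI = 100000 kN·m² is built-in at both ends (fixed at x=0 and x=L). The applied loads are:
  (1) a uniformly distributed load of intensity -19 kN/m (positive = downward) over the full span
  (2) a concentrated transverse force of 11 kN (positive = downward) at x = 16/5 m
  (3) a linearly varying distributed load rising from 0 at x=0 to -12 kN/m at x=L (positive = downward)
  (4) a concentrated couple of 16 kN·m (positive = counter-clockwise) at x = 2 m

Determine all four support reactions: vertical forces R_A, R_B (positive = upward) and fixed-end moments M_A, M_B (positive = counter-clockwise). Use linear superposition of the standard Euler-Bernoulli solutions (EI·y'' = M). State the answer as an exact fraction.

Load 1 — uniform load w=-19 kN/m over full span:
  R_A = wL/2 = (-19)·8/2 = -76 kN
  M_A = wL²/12 = (-19)·8²/12 = -304/3 kN·m
  R_B = wL/2 = (-19)·8/2 = -76 kN
  M_B = -wL²/12 = -(-19)·8²/12 = 304/3 kN·m
Load 2 — point force P=11 kN at a=16/5 m (b=L-a=24/5):
  R_A = Pb²(3a+b)/L³ = 11·(24/5)²·(3·(16/5)+(24/5))/8³ = 891/125 kN
  M_A = Pab²/L² = 11·(16/5)·(24/5)²/8² = 1584/125 kN·m
  R_B = Pa²(a+3b)/L³ = 11·(16/5)²·((16/5)+3·(24/5))/8³ = 484/125 kN
  M_B = -Pa²b/L² = -11·(16/5)²·(24/5)/8² = -1056/125 kN·m
Load 3 — triangular load w₀=-12 kN/m (0→w₀ over full span):
  R_A = 3w₀L/20 = 3·(-12)·8/20 = -72/5 kN
  M_A = w₀L²/30 = (-12)·8²/30 = -128/5 kN·m
  R_B = 7w₀L/20 = 7·(-12)·8/20 = -168/5 kN
  M_B = -w₀L²/20 = -(-12)·8²/20 = 192/5 kN·m
Load 4 — applied couple M₀=16 kN·m at a=2 m (b=L-a=6):
  R_A = 6M₀ab/L³ = 6·16·2·6/8³ = 9/4 kN
  M_A = M₀b(2a-b)/L² = 16·6·(2·2-6)/8² = -3 kN·m
  R_B = -6M₀ab/L³ = -6·16·2·6/8³ = -9/4 kN
  M_B = M₀a(2b-a)/L² = 16·2·(2·6-2)/8² = 5 kN·m
Superposition: R_A = -40511/500 kN, M_A = -43973/375 kN·m, R_B = -53989/500 kN, M_B = 51107/375 kN·m

R_A = -40511/500 kN, M_A = -43973/375 kN·m, R_B = -53989/500 kN, M_B = 51107/375 kN·m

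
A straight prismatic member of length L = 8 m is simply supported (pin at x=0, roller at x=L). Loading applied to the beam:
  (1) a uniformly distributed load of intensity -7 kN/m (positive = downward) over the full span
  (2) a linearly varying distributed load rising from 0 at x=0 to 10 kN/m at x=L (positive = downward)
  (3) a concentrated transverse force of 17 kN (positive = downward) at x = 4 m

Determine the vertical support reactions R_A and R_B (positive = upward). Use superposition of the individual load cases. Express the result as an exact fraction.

R_A = -37/6 kN, R_B = 43/6 kN

Load 1 — uniform load w=-7 kN/m over full span:
  R_A = wL/2 = (-7)·8/2 = -28 kN
  R_B = wL/2 = (-7)·8/2 = -28 kN
Load 2 — triangular load w₀=10 kN/m (0→w₀ over full span):
  R_A = w₀L/6 = 10·8/6 = 40/3 kN
  R_B = w₀L/3 = 10·8/3 = 80/3 kN
Load 3 — point force P=17 kN at a=4 m (b=L-a=4):
  R_A = Pb/L = 17·4/8 = 17/2 kN
  R_B = Pa/L = 17·4/8 = 17/2 kN
Superposition: R_A = -37/6 kN, R_B = 43/6 kN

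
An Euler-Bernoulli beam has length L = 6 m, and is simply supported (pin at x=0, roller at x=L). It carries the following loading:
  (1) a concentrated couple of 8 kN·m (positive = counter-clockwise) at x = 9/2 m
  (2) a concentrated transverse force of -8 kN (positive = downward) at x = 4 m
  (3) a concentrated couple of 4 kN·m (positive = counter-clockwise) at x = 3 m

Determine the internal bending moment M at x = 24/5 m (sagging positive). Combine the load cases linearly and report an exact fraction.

Load 1 — applied couple M₀=8 kN·m at a=9/2 m (b=L-a=3/2):
  M_1 = M₀x/L - M₀  [x>a] = 8·(24/5)/6 - 8 = -8/5 kN·m
Load 2 — point force P=-8 kN at a=4 m (b=L-a=2):
  M_2 = Pa(L-x)/L  [x>a] = (-8)·4·(6-(24/5))/6 = -32/5 kN·m
Load 3 — applied couple M₀=4 kN·m at a=3 m (b=L-a=3):
  M_3 = M₀x/L - M₀  [x>a] = 4·(24/5)/6 - 4 = -4/5 kN·m
Superposition: M = Σ M_i = -44/5 kN·m ≈ -8.800000 kN·m

M(24/5) = -44/5 kN·m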